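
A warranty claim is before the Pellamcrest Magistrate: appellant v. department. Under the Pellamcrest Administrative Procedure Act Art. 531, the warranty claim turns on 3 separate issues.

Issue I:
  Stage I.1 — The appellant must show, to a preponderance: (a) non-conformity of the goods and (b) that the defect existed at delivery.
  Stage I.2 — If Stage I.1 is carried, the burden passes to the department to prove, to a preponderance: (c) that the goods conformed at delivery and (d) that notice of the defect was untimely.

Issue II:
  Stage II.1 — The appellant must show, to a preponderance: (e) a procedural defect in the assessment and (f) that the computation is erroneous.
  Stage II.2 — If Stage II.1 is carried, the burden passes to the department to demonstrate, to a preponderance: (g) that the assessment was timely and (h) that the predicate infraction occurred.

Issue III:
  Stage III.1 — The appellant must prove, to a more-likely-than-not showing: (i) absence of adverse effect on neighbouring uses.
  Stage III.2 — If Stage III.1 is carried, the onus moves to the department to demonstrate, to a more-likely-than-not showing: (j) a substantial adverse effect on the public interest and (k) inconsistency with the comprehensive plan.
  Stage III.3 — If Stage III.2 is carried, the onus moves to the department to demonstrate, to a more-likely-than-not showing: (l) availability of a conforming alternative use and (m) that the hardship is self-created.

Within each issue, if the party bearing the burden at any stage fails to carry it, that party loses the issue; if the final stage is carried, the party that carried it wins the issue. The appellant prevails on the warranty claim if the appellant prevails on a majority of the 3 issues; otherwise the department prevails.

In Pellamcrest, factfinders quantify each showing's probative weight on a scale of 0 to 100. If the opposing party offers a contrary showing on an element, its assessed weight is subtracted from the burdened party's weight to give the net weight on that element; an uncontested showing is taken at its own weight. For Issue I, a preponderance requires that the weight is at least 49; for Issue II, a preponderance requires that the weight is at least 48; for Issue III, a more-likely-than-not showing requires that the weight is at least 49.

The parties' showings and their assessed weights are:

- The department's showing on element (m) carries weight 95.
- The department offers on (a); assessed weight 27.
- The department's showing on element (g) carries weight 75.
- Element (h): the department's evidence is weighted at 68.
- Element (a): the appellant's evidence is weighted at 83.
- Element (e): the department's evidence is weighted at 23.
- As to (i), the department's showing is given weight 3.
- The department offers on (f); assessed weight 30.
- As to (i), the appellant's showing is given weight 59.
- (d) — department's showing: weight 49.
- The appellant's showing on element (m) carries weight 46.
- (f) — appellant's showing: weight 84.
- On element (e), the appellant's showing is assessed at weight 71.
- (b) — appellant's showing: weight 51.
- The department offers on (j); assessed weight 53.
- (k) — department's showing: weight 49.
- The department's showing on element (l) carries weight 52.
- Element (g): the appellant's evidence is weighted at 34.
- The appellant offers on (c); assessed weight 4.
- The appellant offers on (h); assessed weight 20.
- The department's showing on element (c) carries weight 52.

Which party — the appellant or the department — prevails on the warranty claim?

— Issue I —
At Stage I.1 the appellant must meet a preponderance (weight is at least 49): on (a) the weight is 83 less the opposing 27 gives net 56, which does reach 49, so (a) meets the standard; on (b) the weight is 51, which does reach 49, so (b) meets the standard.
  All elements met. The burden passes to the department.
At Stage I.2 the department must meet a preponderance (weight is at least 49): on (c) the weight is 52 less the opposing 4 gives net 48, < 49, so (c) does not meet the standard; on (d) the weight is 49, ≥ 49, so (d) meets the standard.
  Stage I.2 not carried; the department fails its burden.
The appellant prevails on this issue.
— Issue II —
Stage II.1 — burden on appellant; standard: a preponderance (weight is at least 48).
    (e): 71 − 23 = 48 ≥ 48 [met]
    (f): 84 − 30 = 54 ≥ 48 [met]
  All elements met. The burden passes to the department.
Stage II.2 — burden on department; standard: a preponderance (weight is at least 48).
    (g): 75 − 34 = 41 < 48 [not met]
    (h): 68 − 20 = 48 ≥ 48 [met]
  The department does not carry Stage II.2.
The analysis ends at Stage II.2; the appellant prevails on this issue.
— Issue III —
Stage III.1 — burden on appellant; standard: a more-likely-than-not showing (weight is at least 49).
    (i): 59 − 3 = 56 ≥ 49 [met]
  Stage III.1 is satisfied; the onus moves to the department.
Stage III.2 — burden on department; standard: a more-likely-than-not showing (weight is at least 49).
    (j): 53 ≥ 49 [met]
    (k): 49 ≥ 49 [met]
  Stage III.2 carried; the burden remains with the department.
Stage III.3 — burden on department; standard: a more-likely-than-not showing (weight is at least 49).
    (l): 52 ≥ 49 [met]
    (m): 95 − 46 = 49 ≥ 49 [met]
  All elements met at the final stage.
All stages carried — the department prevails on this issue.
Per-issue: Issue I → appellant; Issue II → appellant; Issue III → department. The appellant must prevail on a majority of issues; overall, the appellant prevails.

appellant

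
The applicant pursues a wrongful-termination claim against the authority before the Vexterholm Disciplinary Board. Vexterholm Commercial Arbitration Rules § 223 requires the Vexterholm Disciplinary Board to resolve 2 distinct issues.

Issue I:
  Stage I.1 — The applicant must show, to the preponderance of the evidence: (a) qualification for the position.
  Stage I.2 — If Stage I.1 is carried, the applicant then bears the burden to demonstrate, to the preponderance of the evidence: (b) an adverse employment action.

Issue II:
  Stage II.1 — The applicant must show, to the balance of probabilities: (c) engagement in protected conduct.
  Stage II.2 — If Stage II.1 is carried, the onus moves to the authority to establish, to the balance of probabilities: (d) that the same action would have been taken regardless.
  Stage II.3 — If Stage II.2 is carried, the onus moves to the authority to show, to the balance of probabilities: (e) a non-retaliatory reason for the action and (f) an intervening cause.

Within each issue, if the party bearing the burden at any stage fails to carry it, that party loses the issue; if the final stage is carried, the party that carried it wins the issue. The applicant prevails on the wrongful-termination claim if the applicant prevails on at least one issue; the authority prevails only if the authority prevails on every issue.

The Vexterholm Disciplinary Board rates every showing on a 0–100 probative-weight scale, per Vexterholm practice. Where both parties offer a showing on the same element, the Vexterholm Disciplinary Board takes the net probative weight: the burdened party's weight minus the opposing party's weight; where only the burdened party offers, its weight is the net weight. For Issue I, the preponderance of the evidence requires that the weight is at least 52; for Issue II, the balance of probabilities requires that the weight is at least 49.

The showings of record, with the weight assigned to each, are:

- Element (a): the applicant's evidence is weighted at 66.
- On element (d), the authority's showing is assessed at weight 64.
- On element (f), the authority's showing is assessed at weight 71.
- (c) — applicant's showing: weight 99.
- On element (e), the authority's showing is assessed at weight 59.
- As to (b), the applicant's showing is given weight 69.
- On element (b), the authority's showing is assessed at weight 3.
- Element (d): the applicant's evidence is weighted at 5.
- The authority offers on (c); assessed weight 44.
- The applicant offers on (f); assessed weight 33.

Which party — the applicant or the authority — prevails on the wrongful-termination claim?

applicant

— Issue I —
Stage I.1 — burden on applicant; standard: the preponderance of the evidence (weight is at least 52).
    (a): 66 ≥ 52 [met]
  Stage I.1 is satisfied; the applicant continues to bear the burden.
Stage I.2 — burden on applicant; standard: the preponderance of the evidence (weight is at least 52).
    (b): 69 − 3 = 66 ≥ 52 [met]
  All elements met at the final stage.
Every stage carried; the applicant prevails on this issue.
— Issue II —
At Stage II.1 the applicant must meet the balance of probabilities (weight is at least 49): on (c) the weight is 99 less the opposing 44 gives net 55, ≥ 49, so (c) meets the standard.
  The applicant carries Stage II.1; the authority now bears the burden.
At Stage II.2 the authority must meet the balance of probabilities (weight is at least 49): on (d) the weight is 64 less the opposing 5 gives net 59, which does reach 49, so (d) meets the standard.
  Stage II.2 carried; the burden remains with the authority.
At Stage II.3 the authority must meet the balance of probabilities (weight is at least 49): on (e) the weight is 59, ≥ 49, so (e) meets the standard; on (f) the weight is 71 less the opposing 33 gives net 38, which does not reach 49, so (f) does not meet the standard.
  Not every element is met, so the authority fails to carry Stage II.3.
So the applicant prevails on this issue.
Per-issue: Issue I → applicant; Issue II → applicant. The applicant must prevail on at least one issue; overall, the applicant prevails.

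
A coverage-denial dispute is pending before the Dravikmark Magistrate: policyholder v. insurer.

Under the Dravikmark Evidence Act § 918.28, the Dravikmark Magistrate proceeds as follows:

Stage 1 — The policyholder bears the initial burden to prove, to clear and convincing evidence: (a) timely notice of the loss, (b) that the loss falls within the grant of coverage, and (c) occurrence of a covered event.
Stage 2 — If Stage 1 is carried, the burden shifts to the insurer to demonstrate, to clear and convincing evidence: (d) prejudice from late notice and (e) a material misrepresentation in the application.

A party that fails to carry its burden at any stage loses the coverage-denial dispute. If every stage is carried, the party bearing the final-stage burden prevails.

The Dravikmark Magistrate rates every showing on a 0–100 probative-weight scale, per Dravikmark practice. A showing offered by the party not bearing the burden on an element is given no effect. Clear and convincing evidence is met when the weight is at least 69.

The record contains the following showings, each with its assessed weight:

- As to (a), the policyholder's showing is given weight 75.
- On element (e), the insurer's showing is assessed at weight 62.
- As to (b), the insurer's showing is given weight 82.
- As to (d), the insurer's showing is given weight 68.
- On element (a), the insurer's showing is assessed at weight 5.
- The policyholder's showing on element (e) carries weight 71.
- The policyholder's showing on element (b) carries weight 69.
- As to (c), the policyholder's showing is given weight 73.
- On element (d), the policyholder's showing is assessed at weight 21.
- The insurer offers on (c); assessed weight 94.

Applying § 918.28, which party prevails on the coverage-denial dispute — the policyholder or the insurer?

policyholder

At Stage 1 the policyholder must meet clear and convincing evidence (weight is at least 69): on (a) the weight is 75 (the insurer's 5 is given no effect), ≥ 69, so (a) meets the standard; on (b) the weight is 69 (the insurer's 82 is given no effect), ≥ 69, so (b) meets the standard; on (c) the weight is 73 (the insurer's 94 is given no effect), ≥ 69, so (c) meets the standard.
  All elements met. The burden passes to the insurer.
At Stage 2 the insurer must meet clear and convincing evidence (weight is at least 69): on (d) the weight is 68 (the policyholder's 21 is given no effect), which does not reach 69, so (d) does not meet the standard; on (e) the weight is 62 (the policyholder's 71 is given no effect), which does not reach 69, so (e) does not meet the standard.
  Stage 2 not carried; the insurer fails its burden.
The policyholder prevails.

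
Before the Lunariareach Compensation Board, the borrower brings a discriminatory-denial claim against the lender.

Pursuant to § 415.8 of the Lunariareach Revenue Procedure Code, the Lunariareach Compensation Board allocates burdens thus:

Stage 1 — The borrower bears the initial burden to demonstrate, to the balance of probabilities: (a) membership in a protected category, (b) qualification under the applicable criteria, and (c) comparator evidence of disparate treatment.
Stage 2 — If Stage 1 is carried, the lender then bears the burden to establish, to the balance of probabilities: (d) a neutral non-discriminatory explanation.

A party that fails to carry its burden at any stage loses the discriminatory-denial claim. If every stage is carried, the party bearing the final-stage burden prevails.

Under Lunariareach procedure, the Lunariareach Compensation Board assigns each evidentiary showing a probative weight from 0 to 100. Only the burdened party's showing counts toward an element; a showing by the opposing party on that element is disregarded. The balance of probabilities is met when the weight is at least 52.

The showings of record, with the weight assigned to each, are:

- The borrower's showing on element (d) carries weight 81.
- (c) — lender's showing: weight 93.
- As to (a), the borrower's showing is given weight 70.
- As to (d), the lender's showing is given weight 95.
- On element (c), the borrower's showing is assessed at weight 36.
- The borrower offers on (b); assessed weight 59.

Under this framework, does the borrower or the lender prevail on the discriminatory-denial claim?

lender

Stage 1 — burden on borrower; standard: the balance of probabilities (weight is at least 52).
    (a): 70 ≥ 52 [met]
    (b): 59 ≥ 52 [met]
    (c): 36 (lender's 93 disregarded) < 52 [not met]
  Not every element is met, so the borrower fails to carry Stage 1.
The analysis ends at Stage 1; the lender prevails.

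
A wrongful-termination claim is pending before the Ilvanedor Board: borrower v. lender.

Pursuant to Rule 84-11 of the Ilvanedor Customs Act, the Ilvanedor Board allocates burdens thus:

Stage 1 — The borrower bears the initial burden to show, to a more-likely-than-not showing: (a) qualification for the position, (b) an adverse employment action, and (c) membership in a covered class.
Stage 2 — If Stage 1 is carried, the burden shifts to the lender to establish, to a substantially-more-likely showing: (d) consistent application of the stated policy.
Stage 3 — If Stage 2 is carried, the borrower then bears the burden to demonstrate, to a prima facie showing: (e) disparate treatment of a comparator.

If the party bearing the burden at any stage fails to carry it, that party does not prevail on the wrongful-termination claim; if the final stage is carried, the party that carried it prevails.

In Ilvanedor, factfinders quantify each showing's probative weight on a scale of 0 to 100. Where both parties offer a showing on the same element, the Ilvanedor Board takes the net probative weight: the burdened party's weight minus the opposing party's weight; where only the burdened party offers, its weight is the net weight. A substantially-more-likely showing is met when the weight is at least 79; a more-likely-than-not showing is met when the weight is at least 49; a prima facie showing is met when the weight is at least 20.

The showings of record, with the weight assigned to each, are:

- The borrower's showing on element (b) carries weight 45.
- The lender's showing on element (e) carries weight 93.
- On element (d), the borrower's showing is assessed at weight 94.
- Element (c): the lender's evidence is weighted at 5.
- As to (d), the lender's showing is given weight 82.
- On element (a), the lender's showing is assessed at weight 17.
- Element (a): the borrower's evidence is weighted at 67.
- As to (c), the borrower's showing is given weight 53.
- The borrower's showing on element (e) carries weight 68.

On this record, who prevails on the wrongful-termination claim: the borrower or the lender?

Stage 1 (borrower, a more-likely-than-not showing, weight is at least 49): (a) net 67−17=50 ≥ 49 — meets; (b) 45 < 49 — fails; (c) net 53−5=48 < 49 — fails.
  The borrower does not carry Stage 1.
The lender prevails.

lender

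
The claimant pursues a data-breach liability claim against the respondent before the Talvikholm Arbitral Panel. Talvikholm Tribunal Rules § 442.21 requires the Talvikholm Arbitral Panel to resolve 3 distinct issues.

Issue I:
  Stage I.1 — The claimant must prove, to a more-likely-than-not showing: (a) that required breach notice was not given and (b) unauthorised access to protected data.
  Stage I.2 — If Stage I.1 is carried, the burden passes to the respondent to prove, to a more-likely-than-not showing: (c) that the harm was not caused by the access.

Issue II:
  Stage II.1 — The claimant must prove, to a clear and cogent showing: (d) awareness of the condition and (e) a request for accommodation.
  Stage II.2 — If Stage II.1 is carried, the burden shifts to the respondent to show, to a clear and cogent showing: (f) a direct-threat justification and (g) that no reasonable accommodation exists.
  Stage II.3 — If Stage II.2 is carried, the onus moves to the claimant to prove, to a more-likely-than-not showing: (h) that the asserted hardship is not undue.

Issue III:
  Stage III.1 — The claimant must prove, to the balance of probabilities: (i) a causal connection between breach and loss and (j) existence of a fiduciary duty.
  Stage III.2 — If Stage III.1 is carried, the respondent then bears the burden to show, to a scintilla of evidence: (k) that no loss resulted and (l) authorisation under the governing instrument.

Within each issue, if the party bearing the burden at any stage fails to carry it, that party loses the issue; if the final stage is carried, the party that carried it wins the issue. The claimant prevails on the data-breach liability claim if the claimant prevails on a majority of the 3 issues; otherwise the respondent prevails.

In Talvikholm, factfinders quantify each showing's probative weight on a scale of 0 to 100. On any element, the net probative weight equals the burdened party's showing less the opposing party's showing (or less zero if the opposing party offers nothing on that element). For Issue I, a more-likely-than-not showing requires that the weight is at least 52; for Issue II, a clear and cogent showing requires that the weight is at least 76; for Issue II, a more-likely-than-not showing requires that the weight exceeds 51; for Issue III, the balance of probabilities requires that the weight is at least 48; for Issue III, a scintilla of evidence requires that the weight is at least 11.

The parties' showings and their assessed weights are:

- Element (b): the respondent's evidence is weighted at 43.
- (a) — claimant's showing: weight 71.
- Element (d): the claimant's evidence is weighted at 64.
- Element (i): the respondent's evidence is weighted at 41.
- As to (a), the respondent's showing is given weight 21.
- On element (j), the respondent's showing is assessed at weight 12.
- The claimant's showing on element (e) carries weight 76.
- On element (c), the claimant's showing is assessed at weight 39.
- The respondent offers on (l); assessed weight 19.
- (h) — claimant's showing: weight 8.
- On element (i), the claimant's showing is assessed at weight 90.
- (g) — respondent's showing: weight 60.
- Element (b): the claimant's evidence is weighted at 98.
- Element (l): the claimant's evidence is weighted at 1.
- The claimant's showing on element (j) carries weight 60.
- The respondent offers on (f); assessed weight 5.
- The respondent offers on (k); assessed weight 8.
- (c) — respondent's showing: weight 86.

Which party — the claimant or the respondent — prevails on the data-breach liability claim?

respondent

— Issue I —
Stage I.1 — burden on claimant; standard: a more-likely-than-not showing (weight is at least 52).
    (a): 71 − 21 = 50 < 52 [not met]
    (b): 98 − 43 = 55 ≥ 52 [met]
  Stage I.1 not carried; the claimant fails its burden.
The analysis ends at Stage I.1; the respondent prevails on this issue.
— Issue II —
Stage II.1 — burden on claimant; standard: a clear and cogent showing (weight is at least 76).
    (d): 64 < 76 [not met]
    (e): 76 ≥ 76 [met]
  Not every element is met, so the claimant fails to carry Stage II.1.
The respondent prevails on this issue.
— Issue III —
Stage III.1 (claimant, the balance of probabilities, weight is at least 48): (i) net 90−41=49 ≥ 48 — meets; (j) net 60−12=48 ≥ 48 — meets.
  All elements met. The burden passes to the respondent.
Stage III.2 (respondent, a scintilla of evidence, weight is at least 11): (k) 8 < 11 — fails; (l) net 19−1=18 ≥ 11 — meets.
  Not every element is met, so the respondent fails to carry Stage III.2.
The claimant prevails on this issue.
Per-issue: Issue I → respondent; Issue II → respondent; Issue III → claimant. The claimant must prevail on a majority of issues; overall, the respondent prevails.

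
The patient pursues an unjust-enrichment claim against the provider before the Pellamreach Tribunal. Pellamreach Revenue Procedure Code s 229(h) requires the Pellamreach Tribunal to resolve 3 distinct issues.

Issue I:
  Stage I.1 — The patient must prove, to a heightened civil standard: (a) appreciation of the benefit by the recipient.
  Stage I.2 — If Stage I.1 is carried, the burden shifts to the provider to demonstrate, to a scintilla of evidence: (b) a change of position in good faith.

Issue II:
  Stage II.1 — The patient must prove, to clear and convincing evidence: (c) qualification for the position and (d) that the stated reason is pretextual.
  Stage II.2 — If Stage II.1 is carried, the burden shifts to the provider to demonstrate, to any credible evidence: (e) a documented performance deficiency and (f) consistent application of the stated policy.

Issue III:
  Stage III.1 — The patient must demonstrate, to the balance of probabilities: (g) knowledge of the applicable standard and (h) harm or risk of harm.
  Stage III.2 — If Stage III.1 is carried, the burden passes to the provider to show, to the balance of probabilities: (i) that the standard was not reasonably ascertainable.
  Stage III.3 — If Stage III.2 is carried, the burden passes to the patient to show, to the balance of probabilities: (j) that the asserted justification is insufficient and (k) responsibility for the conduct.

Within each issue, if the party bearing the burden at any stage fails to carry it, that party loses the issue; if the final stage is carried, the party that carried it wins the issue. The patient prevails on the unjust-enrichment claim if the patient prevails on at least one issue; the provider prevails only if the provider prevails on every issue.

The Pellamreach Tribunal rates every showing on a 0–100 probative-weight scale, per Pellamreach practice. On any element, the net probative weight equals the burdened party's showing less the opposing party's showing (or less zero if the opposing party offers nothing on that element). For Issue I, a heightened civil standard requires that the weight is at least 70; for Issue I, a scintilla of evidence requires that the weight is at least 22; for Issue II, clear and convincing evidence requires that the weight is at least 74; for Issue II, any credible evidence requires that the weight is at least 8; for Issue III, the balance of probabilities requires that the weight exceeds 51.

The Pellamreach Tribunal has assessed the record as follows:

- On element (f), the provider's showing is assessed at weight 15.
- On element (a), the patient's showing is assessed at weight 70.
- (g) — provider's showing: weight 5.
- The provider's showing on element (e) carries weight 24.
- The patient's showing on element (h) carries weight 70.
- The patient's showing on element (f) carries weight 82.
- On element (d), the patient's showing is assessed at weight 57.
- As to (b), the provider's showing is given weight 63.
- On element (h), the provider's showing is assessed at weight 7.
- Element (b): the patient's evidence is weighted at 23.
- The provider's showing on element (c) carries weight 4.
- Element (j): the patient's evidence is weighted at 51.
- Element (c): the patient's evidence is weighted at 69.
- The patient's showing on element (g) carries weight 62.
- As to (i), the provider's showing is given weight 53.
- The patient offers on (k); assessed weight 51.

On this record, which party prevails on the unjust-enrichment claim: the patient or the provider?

— Issue I —
At Stage I.1 the patient must meet a heightened civil standard (weight is at least 70): on (a) the weight is 70, ≥ 70, so (a) meets the standard.
  All elements met. The burden passes to the provider.
At Stage I.2 the provider must meet a scintilla of evidence (weight is at least 22): on (b) the weight is 63 less the opposing 23 gives net 40, which does reach 22, so (b) meets the standard.
  The provider carries the last stage.
All stages carried — the provider prevails on this issue.
— Issue II —
At Stage II.1 the patient must meet clear and convincing evidence (weight is at least 74): on (c) the weight is 69 less the opposing 4 gives net 65, which does not reach 74, so (c) does not meet the standard; on (d) the weight is 57, which does not reach 74, so (d) does not meet the standard.
  Stage II.1 not carried; the patient fails its burden.
The analysis ends at Stage II.1; the provider prevails on this issue.
— Issue III —
Stage III.1 (patient, the balance of probabilities, weight exceeds 51): (g) net 62−5=57 > 51 — meets; (h) net 70−7=63 > 51 — meets.
  Stage III.1 is satisfied; the onus moves to the provider.
Stage III.2 (provider, the balance of probabilities, weight exceeds 51): (i) 53 > 51 — meets.
  The provider carries Stage III.2; the patient now bears the burden.
Stage III.3 (patient, the balance of probabilities, weight exceeds 51): (j) 51 ≤ 51 — fails; (k) 51 ≤ 51 — fails.
  Not every element is met, so the patient fails to carry Stage III.3.
So the provider prevails on this issue.
Per-issue: Issue I → provider; Issue II → provider; Issue III → provider. The patient must prevail on at least one issue; overall, the provider prevails.

provider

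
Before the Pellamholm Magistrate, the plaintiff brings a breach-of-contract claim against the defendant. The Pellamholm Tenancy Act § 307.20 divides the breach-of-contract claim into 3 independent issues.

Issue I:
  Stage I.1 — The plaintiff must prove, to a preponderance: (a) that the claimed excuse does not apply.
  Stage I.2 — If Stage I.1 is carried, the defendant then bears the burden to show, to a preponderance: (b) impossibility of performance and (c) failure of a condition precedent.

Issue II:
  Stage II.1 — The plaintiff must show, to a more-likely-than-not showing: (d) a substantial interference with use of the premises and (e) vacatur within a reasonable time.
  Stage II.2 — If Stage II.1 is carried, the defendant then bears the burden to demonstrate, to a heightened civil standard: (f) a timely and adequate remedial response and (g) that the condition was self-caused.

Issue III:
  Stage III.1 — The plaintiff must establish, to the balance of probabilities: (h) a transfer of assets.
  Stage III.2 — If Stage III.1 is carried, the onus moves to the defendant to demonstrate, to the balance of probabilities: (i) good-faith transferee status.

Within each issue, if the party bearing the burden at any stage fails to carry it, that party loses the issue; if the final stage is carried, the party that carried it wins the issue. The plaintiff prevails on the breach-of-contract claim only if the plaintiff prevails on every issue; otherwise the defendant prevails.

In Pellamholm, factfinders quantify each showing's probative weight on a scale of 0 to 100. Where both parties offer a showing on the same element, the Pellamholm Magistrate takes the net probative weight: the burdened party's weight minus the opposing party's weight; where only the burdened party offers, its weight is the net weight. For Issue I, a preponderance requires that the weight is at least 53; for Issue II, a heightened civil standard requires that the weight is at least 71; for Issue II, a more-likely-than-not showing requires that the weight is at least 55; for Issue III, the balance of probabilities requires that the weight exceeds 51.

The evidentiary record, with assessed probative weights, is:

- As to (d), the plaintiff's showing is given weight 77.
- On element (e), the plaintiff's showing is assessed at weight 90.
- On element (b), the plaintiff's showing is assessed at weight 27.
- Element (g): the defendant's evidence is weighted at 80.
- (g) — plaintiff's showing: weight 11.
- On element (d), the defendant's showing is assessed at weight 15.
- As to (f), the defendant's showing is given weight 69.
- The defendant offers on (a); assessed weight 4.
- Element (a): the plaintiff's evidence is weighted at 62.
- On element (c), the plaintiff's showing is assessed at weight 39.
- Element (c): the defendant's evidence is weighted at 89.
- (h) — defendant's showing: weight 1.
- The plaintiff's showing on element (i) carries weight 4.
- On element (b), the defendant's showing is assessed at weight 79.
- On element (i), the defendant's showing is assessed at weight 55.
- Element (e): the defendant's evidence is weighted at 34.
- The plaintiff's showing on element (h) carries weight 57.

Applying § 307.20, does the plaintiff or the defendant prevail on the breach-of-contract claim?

plaintiff

— Issue I —
Stage I.1 — burden on plaintiff; standard: a preponderance (weight is at least 53).
    (a): 62 − 4 = 58 ≥ 53 [met]
  All elements met. The burden passes to the defendant.
Stage I.2 — burden on defendant; standard: a preponderance (weight is at least 53).
    (b): 79 − 27 = 52 < 53 [not met]
    (c): 89 − 39 = 50 < 53 [not met]
  Stage I.2 not carried; the defendant fails its burden.
The plaintiff prevails on this issue.
— Issue II —
Stage II.1 (plaintiff, a more-likely-than-not showing, weight is at least 55): (d) net 77−15=62 ≥ 55 — meets; (e) net 90−34=56 ≥ 55 — meets.
  Stage II.1 carried; the burden shifts to the defendant.
Stage II.2 (defendant, a heightened civil standard, weight is at least 71): (f) 69 < 71 — fails; (g) net 80−11=69 < 71 — fails.
  The defendant does not carry Stage II.2.
The plaintiff prevails on this issue.
— Issue III —
Stage III.1 — burden on plaintiff; standard: the balance of probabilities (weight exceeds 51).
    (h): 57 − 1 = 56 > 51 [met]
  The plaintiff carries Stage III.1; the defendant now bears the burden.
Stage III.2 — burden on defendant; standard: the balance of probabilities (weight exceeds 51).
    (i): 55 − 4 = 51 ≤ 51 [not met]
  Not every element is met, so the defendant fails to carry Stage III.2.
The analysis ends at Stage III.2; the plaintiff prevails on this issue.
Per-issue: Issue I → plaintiff; Issue II → plaintiff; Issue III → plaintiff. The plaintiff must prevail on every issue; overall, the plaintiff prevails.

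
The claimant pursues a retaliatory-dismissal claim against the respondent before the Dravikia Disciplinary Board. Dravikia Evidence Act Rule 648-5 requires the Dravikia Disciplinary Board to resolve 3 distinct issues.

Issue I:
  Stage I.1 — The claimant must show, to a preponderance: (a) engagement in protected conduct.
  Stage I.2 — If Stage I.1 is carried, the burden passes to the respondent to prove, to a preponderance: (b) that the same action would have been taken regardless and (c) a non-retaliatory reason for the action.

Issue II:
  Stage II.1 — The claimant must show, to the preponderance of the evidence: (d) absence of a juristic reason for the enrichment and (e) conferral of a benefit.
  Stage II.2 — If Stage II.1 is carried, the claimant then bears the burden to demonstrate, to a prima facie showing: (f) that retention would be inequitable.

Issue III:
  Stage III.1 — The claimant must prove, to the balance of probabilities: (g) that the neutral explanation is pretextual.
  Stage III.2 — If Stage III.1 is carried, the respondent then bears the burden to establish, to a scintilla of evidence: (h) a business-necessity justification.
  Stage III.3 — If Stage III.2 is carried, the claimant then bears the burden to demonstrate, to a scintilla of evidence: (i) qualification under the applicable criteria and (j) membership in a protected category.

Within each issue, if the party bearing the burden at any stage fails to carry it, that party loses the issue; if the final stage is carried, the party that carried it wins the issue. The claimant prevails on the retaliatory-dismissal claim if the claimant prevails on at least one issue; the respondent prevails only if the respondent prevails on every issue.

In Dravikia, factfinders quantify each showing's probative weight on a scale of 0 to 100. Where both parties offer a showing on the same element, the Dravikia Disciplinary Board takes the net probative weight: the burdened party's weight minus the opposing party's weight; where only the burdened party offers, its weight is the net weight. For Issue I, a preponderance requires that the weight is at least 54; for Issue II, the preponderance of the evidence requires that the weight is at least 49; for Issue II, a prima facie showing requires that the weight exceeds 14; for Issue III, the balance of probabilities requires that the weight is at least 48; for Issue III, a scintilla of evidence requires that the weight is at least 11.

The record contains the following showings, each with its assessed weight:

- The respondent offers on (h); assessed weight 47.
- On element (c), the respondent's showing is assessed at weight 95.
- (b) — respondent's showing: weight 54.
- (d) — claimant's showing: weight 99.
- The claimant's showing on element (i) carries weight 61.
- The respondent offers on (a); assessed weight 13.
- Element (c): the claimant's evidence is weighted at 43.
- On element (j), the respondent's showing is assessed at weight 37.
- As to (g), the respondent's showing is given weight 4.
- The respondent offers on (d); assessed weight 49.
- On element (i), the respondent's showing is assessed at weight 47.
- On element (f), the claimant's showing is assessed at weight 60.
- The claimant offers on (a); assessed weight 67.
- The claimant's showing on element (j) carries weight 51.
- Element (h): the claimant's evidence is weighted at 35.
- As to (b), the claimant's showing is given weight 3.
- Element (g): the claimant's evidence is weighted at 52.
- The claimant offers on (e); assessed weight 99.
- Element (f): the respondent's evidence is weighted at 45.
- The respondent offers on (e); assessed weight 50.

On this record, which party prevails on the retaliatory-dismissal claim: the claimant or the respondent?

claimant

— Issue I —
Stage I.1 — burden on claimant; standard: a preponderance (weight is at least 54).
    (a): 67 − 13 = 54 ≥ 54 [met]
  All elements met. The burden passes to the respondent.
Stage I.2 — burden on respondent; standard: a preponderance (weight is at least 54).
    (b): 54 − 3 = 51 < 54 [not met]
    (c): 95 − 43 = 52 < 54 [not met]
  The respondent does not carry Stage I.2.
The analysis ends at Stage I.2; the claimant prevails on this issue.
— Issue II —
At Stage II.1 the claimant must meet the preponderance of the evidence (weight is at least 49): on (d) the weight is 99 less the opposing 49 gives net 50, which does reach 49, so (d) meets the standard; on (e) the weight is 99 less the opposing 50 gives net 49, ≥ 49, so (e) meets the standard.
  Stage II.1 is satisfied; the claimant continues to bear the burden.
At Stage II.2 the claimant must meet a prima facie showing (weight exceeds 14): on (f) the weight is 60 less the opposing 45 gives net 15, which does exceed 14, so (f) meets the standard.
  All elements met at the final stage.
All stages carried — the claimant prevails on this issue.
— Issue III —
Stage III.1 — burden on claimant; standard: the balance of probabilities (weight is at least 48).
    (g): 52 − 4 = 48 ≥ 48 [met]
  Stage III.1 is satisfied; the onus moves to the respondent.
Stage III.2 — burden on respondent; standard: a scintilla of evidence (weight is at least 11).
    (h): 47 − 35 = 12 ≥ 11 [met]
  Stage III.2 carried; the burden shifts to the claimant.
Stage III.3 — burden on claimant; standard: a scintilla of evidence (weight is at least 11).
    (i): 61 − 47 = 14 ≥ 11 [met]
    (j): 51 − 37 = 14 ≥ 11 [met]
  All elements met at the final stage.
All stages carried — the claimant prevails on this issue.
Per-issue: Issue I → claimant; Issue II → claimant; Issue III → claimant. The claimant must prevail on at least one issue; overall, the claimant prevails.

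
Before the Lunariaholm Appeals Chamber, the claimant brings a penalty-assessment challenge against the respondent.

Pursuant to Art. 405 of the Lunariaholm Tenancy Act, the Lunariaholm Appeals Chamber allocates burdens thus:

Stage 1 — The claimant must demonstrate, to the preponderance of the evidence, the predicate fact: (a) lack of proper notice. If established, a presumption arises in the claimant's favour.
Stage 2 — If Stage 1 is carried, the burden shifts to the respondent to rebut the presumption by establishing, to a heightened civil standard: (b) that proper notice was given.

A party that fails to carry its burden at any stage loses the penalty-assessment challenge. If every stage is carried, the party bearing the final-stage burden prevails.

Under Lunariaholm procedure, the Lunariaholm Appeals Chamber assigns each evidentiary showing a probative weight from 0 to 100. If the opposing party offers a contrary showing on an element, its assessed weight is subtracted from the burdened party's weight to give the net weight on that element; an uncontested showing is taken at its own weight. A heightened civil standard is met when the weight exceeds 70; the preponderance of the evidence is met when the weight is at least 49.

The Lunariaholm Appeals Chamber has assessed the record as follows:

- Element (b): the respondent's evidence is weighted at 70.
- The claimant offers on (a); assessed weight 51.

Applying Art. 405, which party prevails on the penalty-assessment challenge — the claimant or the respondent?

Stage 1 — burden on claimant; standard: the preponderance of the evidence (weight is at least 49).
    (a): 51 ≥ 49 [met]
  All elements met. The burden passes to the respondent.
Stage 2 — burden on respondent; standard: a heightened civil standard (weight exceeds 70).
    (b): 70 ≤ 70 [not met]
  Stage 2 not carried; the respondent fails its burden.
So the claimant prevails.

claimant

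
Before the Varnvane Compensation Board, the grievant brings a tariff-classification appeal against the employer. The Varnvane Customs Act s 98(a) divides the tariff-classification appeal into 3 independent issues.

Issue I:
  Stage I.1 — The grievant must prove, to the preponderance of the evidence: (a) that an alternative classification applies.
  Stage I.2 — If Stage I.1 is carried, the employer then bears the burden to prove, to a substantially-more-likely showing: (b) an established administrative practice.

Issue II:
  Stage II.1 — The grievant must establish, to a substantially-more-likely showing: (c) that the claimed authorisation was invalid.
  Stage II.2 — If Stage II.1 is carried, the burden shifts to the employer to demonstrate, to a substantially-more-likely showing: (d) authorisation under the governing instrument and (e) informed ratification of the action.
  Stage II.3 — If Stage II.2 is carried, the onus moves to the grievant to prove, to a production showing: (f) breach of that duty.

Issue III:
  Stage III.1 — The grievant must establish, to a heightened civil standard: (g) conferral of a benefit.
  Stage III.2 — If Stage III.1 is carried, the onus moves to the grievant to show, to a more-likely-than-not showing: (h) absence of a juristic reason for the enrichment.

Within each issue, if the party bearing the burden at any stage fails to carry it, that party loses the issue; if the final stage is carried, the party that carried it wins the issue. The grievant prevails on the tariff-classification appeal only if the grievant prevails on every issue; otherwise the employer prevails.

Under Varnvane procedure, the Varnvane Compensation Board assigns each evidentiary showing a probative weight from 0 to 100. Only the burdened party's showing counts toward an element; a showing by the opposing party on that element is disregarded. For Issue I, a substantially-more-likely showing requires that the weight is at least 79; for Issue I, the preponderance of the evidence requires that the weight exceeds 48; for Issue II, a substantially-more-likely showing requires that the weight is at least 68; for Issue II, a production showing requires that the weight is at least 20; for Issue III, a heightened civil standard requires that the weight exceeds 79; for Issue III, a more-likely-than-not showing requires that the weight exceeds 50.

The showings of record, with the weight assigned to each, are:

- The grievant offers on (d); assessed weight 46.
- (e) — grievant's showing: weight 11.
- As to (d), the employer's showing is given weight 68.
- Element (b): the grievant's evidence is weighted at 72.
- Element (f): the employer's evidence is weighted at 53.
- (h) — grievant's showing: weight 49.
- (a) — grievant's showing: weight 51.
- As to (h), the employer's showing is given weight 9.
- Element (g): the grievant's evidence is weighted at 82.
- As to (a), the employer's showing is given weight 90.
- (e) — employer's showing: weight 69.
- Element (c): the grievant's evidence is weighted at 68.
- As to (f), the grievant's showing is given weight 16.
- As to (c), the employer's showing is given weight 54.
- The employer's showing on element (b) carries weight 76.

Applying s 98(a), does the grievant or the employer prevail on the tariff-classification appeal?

— Issue I —
Stage I.1 (grievant, the preponderance of the evidence, weight exceeds 48): (a) 51 (employer's 90 disregarded) > 48 — meets.
  Stage I.1 carried; the burden shifts to the employer.
Stage I.2 (employer, a substantially-more-likely showing, weight is at least 79): (b) 76 (grievant's 72 disregarded) < 79 — fails.
  Not every element is met, so the employer fails to carry Stage I.2.
So the grievant prevails on this issue.
— Issue II —
Stage II.1 — burden on grievant; standard: a substantially-more-likely showing (weight is at least 68).
    (c): 68 (employer's 54 disregarded) ≥ 68 [met]
  The grievant carries Stage II.1; the employer now bears the burden.
Stage II.2 — burden on employer; standard: a substantially-more-likely showing (weight is at least 68).
    (d): 68 (grievant's 46 disregarded) ≥ 68 [met]
    (e): 69 (grievant's 11 disregarded) ≥ 68 [met]
  The employer carries Stage II.2; the grievant now bears the burden.
Stage II.3 — burden on grievant; standard: a production showing (weight is at least 20).
    (f): 16 (employer's 53 disregarded) < 20 [not met]
  Not every element is met, so the grievant fails to carry Stage II.3.
The employer prevails on this issue.
— Issue III —
Stage III.1 — burden on grievant; standard: a heightened civil standard (weight exceeds 79).
    (g): 82 > 79 [met]
  Stage III.1 carried; the burden remains with the grievant.
Stage III.2 — burden on grievant; standard: a more-likely-than-not showing (weight exceeds 50).
    (h): 49 (employer's 9 disregarded) ≤ 50 [not met]
  The grievant does not carry Stage III.2.
So the employer prevails on this issue.
Per-issue: Issue I → grievant; Issue II → employer; Issue III → employer. The grievant must prevail on every issue; overall, the employer prevails.

employer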